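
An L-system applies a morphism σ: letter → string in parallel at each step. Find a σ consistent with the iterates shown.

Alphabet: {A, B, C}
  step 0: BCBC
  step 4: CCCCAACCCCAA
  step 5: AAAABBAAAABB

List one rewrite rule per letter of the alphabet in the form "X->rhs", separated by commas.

  step 4 ⇒ step 5: CCCCAACCCCAA ⇒ A·A·A·A·B·B·A·A·A·A·B·B
    A ↦ B
    C ↦ A
    B ↦ CC  (constrained at step 0)

A->B, B->CC, C->A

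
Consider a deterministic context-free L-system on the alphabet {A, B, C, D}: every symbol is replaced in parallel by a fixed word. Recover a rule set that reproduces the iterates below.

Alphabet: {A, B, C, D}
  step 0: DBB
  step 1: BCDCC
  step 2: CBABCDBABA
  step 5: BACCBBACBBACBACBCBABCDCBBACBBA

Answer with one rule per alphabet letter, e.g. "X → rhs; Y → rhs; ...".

  step 1 ⇒ step 2: BCDCC ⇒ C·BA·BCD·BA·BA
    B ↦ C
    C ↦ BA
    D ↦ BCD
    A ↦ B  (constrained at step 2)

A->B, B->C, C->BA, D->BCD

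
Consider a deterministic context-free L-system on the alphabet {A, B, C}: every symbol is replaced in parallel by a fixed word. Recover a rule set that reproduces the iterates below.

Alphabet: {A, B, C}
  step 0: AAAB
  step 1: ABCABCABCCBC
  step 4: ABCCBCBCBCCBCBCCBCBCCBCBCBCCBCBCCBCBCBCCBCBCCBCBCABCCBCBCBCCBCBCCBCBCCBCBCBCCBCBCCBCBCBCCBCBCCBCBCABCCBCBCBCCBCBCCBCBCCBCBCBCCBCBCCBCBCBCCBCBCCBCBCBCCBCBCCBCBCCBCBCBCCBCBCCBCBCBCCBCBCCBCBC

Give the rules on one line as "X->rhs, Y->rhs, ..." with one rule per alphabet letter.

  step 0 ⇒ step 1: AAAB ⇒ ABC·ABC·ABC·CBC
    A ↦ ABC
    B ↦ CBC
    C ↦ BC  (constrained at step 1)

A->ABC, B->CBC, C->BC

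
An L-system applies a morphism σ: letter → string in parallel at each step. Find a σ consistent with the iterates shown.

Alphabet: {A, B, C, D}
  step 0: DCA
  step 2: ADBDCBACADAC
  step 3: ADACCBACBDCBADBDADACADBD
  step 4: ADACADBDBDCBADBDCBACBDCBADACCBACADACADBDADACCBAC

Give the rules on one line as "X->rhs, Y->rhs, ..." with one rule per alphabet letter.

  step 3 ⇒ step 4: ADACCBACBDCBADBDADACADBD ⇒ AD·AC·AD·BD·BD·CB·AD·BD·CB·AC·BD·CB·AD·AC·CB·AC·AD·AC·AD·BD·AD·AC·CB·AC
    A ↦ AD
    B ↦ CB
    C ↦ BD
    D ↦ AC

A->AD, B->CB, C->BD, D->AC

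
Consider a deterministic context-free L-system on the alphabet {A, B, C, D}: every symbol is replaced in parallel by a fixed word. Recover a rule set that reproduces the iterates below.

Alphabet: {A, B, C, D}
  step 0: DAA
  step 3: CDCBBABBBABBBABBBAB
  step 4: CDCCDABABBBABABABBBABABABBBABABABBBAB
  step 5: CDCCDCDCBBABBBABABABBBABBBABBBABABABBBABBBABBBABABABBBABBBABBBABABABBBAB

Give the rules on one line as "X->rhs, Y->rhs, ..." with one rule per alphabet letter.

  step 4 ⇒ step 5: CDCCDABABBBABABABBBABABABBBABABABBBAB ⇒ CD·C·CD·CD·C·BB·AB·BB·AB·AB·AB·BB·AB·BB·AB·BB·AB·AB·AB·BB·AB·BB·AB·BB·AB·AB·AB·BB·AB·BB·AB·BB·AB·AB·AB·BB·AB
    A ↦ BB
    B ↦ AB
    C ↦ CD
    D ↦ C

A->BB, B->AB, C->CD, D->C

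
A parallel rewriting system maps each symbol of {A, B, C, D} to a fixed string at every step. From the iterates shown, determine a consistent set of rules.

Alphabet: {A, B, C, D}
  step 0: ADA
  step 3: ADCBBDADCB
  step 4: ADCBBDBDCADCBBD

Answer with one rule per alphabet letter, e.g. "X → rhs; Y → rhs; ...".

  step 3 ⇒ step 4: ADCBBDADCB ⇒ AD·C·B·BD·BD·C·AD·C·B·BD
    A ↦ AD
    B ↦ BD
    C ↦ B
    D ↦ C

A->AD, B->BD, C->B, D->C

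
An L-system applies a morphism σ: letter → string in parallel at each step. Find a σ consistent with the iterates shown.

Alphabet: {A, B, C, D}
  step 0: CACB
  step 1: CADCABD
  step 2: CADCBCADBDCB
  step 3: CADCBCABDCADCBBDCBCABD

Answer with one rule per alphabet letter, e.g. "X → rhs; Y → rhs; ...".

  step 2 ⇒ step 3: CADCBCADBDCB ⇒ CA·D·CB·CA·BD·CA·D·CB·BD·CB·CA·BD
    A ↦ D
    B ↦ BD
    C ↦ CA
    D ↦ CB

A->D, B->BD, C->CA, D->CB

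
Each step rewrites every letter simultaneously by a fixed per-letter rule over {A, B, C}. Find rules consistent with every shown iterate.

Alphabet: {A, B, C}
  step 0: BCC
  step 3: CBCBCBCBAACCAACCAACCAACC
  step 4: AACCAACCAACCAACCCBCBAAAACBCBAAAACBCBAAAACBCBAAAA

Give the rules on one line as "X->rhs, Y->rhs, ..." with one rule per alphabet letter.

A->CB, B->CC, C->AA

  step 3 ⇒ step 4: CBCBCBCBAACCAACCAACCAACC ⇒ AA·CC·AA·CC·AA·CC·AA·CC·CB·CB·AA·AA·CB·CB·AA·AA·CB·CB·AA·AA·CB·CB·AA·AA
    A ↦ CB
    B ↦ CC
    C ↦ AA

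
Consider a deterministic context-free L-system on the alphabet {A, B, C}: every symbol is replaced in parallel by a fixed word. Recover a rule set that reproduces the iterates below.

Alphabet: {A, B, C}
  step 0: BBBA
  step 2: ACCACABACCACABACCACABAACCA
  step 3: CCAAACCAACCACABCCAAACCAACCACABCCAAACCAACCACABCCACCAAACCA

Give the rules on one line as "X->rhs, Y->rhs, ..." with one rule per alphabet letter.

A->CCA, B->CAB, C->A

  step 2 ⇒ step 3: ACCACABACCACABACCACABAACCA ⇒ CCA·A·A·CCA·A·CCA·CAB·CCA·A·A·CCA·A·CCA·CAB·CCA·A·A·CCA·A·CCA·CAB·CCA·CCA·A·A·CCA
    A ↦ CCA
    B ↦ CAB
    C ↦ A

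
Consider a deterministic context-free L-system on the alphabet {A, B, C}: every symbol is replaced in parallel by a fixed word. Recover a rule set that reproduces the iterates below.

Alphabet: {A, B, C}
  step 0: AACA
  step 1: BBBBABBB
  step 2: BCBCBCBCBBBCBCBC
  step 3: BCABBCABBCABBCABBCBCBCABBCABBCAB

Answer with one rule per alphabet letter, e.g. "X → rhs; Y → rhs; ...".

  step 2 ⇒ step 3: BCBCBCBCBBBCBCBC ⇒ BC·AB·BC·AB·BC·AB·BC·AB·BC·BC·BC·AB·BC·AB·BC·AB
    B ↦ BC
    C ↦ AB
  step 0 ⇒ step 1: AACA ⇒ BB·BB·AB·BB
    A ↦ BB

A->BB, B->BC, C->AB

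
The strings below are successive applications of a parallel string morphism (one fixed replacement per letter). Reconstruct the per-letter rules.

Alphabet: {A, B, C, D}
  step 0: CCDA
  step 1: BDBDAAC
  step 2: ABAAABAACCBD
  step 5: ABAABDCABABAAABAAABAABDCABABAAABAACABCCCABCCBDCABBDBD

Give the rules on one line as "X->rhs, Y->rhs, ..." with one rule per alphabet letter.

A->C, B->AB, C->BD, D->AA

  step 1 ⇒ step 2: BDBDAAC ⇒ AB·AA·AB·AA·C·C·BD
    A ↦ C
    B ↦ AB
    C ↦ BD
    D ↦ AA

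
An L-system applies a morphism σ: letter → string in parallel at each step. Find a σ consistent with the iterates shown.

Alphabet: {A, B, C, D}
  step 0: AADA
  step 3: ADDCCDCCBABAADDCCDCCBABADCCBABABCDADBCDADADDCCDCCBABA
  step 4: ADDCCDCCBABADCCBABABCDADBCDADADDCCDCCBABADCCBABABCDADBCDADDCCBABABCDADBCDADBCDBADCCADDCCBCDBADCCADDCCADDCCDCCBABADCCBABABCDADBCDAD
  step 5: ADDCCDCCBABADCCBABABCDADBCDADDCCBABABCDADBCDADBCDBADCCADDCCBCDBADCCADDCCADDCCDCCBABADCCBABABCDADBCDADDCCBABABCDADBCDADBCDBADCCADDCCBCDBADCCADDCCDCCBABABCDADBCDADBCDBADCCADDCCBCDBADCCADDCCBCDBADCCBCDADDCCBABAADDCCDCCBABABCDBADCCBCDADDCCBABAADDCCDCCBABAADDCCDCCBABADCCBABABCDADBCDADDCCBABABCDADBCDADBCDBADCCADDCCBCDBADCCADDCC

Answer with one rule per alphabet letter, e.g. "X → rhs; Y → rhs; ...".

A->AD, B->BCD, C->BA, D->DCC

  step 4 ⇒ step 5: ADDCCDCCBABADCCBABABCDADBCDADADDCCDCCBABADCCBABABCDADBCDADDCCBABABCDADBCDADBCDBADCCADDCCBCDBADCCADDCCADDCCDCCBABADCCBABABCDADBCDAD ⇒ AD·DCC·DCC·BA·BA·DCC·BA·BA·BCD·AD·BCD·AD·DCC·BA·BA·BCD·AD·BCD·AD·BCD·BA·DCC·AD·DCC·BCD·BA·DCC·AD·DCC·AD·DCC·DCC·BA·BA·DCC·BA·BA·BCD·AD·BCD·AD·DCC·BA·BA·BCD·AD·BCD·AD·BCD·BA·DCC·AD·DCC·BCD·BA·DCC·AD·DCC·DCC·BA·BA·BCD·AD·BCD·AD·BCD·BA·DCC·AD·DCC·BCD·BA·DCC·AD·DCC·BCD·BA·DCC·BCD·AD·DCC·BA·BA·AD·DCC·DCC·BA·BA·BCD·BA·DCC·BCD·AD·DCC·BA·BA·AD·DCC·DCC·BA·BA·AD·DCC·DCC·BA·BA·DCC·BA·BA·BCD·AD·BCD·AD·DCC·BA·BA·BCD·AD·BCD·AD·BCD·BA·DCC·AD·DCC·BCD·BA·DCC·AD·DCC
    A ↦ AD
    B ↦ BCD
    C ↦ BA
    D ↦ DCC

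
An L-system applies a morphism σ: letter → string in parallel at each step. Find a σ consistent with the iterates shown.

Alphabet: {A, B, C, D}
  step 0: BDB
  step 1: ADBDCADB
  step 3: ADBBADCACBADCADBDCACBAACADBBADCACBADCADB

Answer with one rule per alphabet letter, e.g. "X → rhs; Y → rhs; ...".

  step 0 ⇒ step 1: BDB ⇒ ADB·DC·ADB
    B ↦ ADB
    D ↦ DC
    A ↦ BA  (constrained at step 1)
    C ↦ AC  (constrained at step 1)

A->BA, B->ADB, C->AC, D->DC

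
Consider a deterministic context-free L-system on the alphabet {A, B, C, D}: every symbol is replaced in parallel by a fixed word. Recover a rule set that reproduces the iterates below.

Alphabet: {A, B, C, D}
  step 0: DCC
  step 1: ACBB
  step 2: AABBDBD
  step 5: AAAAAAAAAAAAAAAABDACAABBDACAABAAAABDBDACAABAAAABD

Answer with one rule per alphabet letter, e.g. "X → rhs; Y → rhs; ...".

  step 1 ⇒ step 2: ACBB ⇒ AA·B·BD·BD
    A ↦ AA
    B ↦ BD
    C ↦ B
  step 0 ⇒ step 1: DCC ⇒ AC·B·B
    D ↦ AC

A->AA, B->BD, C->B, D->AC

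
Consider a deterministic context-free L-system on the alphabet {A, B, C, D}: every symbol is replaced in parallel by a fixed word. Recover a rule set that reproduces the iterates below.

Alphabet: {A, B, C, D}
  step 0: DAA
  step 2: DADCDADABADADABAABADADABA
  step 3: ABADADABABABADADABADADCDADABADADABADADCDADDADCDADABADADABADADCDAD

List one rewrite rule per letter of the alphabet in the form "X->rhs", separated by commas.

  step 2 ⇒ step 3: DADCDADABADADABAABADADABA ⇒ ABA·DAD·ABA·B·ABA·DAD·ABA·DAD·C·DAD·ABA·DAD·ABA·DAD·C·DAD·DAD·C·DAD·ABA·DAD·ABA·DAD·C·DAD
    A ↦ DAD
    B ↦ C
    C ↦ B
    D ↦ ABA

A->DAD, B->C, C->B, D->ABA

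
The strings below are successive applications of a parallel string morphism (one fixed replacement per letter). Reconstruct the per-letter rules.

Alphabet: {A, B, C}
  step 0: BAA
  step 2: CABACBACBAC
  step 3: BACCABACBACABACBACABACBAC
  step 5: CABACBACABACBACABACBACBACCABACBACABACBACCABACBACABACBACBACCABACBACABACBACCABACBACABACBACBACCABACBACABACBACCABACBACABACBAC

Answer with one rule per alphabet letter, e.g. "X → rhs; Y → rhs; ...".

  step 2 ⇒ step 3: CABACBACBAC ⇒ BAC·C·ABA·C·BAC·ABA·C·BAC·ABA·C·BAC
    A ↦ C
    B ↦ ABA
    C ↦ BAC

A->C, B->ABA, C->BAC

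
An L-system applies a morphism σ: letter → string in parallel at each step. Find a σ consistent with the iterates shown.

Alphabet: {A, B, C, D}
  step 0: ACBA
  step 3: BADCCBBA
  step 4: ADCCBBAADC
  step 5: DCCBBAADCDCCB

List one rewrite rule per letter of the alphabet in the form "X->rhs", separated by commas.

A->DC, B->A, C->B, D->C

  step 4 ⇒ step 5: ADCCBBAADC ⇒ DC·C·B·B·A·A·DC·DC·C·B
    A ↦ DC
    B ↦ A
    C ↦ B
    D ↦ C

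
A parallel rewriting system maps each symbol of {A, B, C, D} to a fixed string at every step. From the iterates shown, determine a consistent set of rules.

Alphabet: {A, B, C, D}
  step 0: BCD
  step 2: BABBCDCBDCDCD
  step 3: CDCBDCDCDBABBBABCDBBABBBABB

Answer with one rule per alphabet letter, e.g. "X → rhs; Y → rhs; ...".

  step 2 ⇒ step 3: BABBCDCBDCDCD ⇒ CD·CBD·CD·CD·BAB·B·BAB·CD·B·BAB·B·BAB·B
    A ↦ CBD
    B ↦ CD
    C ↦ BAB
    D ↦ B

A->CBD, B->CD, C->BAB, D->B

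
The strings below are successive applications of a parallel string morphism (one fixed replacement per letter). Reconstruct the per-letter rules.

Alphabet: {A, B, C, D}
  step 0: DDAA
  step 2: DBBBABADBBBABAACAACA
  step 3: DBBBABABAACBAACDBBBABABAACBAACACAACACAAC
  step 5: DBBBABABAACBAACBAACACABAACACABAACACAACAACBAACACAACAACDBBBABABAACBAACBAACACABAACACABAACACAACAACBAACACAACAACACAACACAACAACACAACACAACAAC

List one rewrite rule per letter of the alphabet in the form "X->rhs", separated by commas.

A->AC, B->BA, C->A, D->DBB

  step 2 ⇒ step 3: DBBBABADBBBABAACAACA ⇒ DBB·BA·BA·BA·AC·BA·AC·DBB·BA·BA·BA·AC·BA·AC·AC·A·AC·AC·A·AC
    A ↦ AC
    B ↦ BA
    C ↦ A
    D ↦ DBB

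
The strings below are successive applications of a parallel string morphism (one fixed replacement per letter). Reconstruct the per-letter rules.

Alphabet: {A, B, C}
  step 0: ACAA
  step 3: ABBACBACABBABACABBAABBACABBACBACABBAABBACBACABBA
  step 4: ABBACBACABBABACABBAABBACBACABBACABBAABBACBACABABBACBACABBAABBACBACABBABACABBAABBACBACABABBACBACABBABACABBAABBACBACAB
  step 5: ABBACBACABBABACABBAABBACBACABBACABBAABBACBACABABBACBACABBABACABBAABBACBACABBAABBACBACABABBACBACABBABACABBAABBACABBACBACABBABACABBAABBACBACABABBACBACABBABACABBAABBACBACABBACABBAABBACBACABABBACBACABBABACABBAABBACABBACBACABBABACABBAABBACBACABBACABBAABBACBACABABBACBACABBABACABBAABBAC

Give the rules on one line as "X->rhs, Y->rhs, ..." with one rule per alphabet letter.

  step 4 ⇒ step 5: ABBACBACABBABACABBAABBACBACABBACABBAABBACBACABABBACBACABBAABBACBACABBABACABBAABBACBACABABBACBACABBABACABBAABBACBACAB ⇒ AB·BAC·BAC·AB·BA·BAC·AB·BA·AB·BAC·BAC·AB·BAC·AB·BA·AB·BAC·BAC·AB·AB·BAC·BAC·AB·BA·BAC·AB·BA·AB·BAC·BAC·AB·BA·AB·BAC·BAC·AB·AB·BAC·BAC·AB·BA·BAC·AB·BA·AB·BAC·AB·BAC·BAC·AB·BA·BAC·AB·BA·AB·BAC·BAC·AB·AB·BAC·BAC·AB·BA·BAC·AB·BA·AB·BAC·BAC·AB·BAC·AB·BA·AB·BAC·BAC·AB·AB·BAC·BAC·AB·BA·BAC·AB·BA·AB·BAC·AB·BAC·BAC·AB·BA·BAC·AB·BA·AB·BAC·BAC·AB·BAC·AB·BA·AB·BAC·BAC·AB·AB·BAC·BAC·AB·BA·BAC·AB·BA·AB·BAC
    A ↦ AB
    B ↦ BAC
    C ↦ BA

A->AB, B->BAC, C->BA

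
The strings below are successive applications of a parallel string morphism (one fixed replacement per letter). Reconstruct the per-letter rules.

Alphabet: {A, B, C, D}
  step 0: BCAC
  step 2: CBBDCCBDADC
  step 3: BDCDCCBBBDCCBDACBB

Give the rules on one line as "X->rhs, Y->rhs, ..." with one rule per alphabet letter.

  step 2 ⇒ step 3: CBBDCCBDADC ⇒ B·DC·DC·CB·B·B·DC·CB·DA·CB·B
    A ↦ DA
    B ↦ DC
    C ↦ B
    D ↦ CB

A->DA, B->DC, C->B, D->CB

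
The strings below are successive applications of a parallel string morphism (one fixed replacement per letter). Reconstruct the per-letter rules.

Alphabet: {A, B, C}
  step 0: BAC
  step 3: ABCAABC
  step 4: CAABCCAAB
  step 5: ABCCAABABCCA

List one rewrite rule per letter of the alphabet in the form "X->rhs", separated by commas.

A->C, B->A, C->AB

  step 4 ⇒ step 5: CAABCCAAB ⇒ AB·C·C·A·AB·AB·C·C·A
    A ↦ C
    B ↦ A
    C ↦ AB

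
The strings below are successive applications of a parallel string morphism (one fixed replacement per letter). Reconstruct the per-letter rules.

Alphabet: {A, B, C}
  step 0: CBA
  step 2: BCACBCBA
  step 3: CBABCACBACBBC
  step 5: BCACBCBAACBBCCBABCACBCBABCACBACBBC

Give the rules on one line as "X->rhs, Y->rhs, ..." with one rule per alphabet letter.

A->BC, B->CB, C->A

  step 2 ⇒ step 3: BCACBCBA ⇒ CB·A·BC·A·CB·A·CB·BC
    A ↦ BC
    B ↦ CB
    C ↦ A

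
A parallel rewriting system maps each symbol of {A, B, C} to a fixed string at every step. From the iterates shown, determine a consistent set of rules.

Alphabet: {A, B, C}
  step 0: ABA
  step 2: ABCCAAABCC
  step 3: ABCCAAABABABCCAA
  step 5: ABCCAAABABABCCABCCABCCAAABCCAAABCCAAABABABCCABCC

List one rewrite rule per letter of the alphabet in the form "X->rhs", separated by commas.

A->AB, B->CC, C->A

  step 2 ⇒ step 3: ABCCAAABCC ⇒ AB·CC·A·A·AB·AB·AB·CC·A·A
    A ↦ AB
    B ↦ CC
    C ↦ A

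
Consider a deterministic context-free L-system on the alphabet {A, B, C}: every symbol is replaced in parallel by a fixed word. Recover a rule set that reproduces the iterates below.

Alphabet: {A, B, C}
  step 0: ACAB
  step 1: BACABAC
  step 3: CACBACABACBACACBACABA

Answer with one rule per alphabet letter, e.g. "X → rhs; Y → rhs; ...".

  step 0 ⇒ step 1: ACAB ⇒ BA·CA·BA·C
    A ↦ BA
    B ↦ C
    C ↦ CA

A->BA, B->C, C->CA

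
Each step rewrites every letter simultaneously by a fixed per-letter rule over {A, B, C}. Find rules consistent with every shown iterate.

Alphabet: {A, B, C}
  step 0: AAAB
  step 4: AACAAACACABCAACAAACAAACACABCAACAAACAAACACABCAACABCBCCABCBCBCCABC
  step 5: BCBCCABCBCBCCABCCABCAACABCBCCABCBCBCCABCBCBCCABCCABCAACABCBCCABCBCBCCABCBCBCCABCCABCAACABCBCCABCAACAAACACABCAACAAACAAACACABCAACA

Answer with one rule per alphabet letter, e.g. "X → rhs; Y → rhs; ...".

  step 4 ⇒ step 5: AACAAACACABCAACAAACAAACACABCAACAAACAAACACABCAACABCBCCABCBCBCCABC ⇒ BC·BC·CA·BC·BC·BC·CA·BC·CA·BC·AA·CA·BC·BC·CA·BC·BC·BC·CA·BC·BC·BC·CA·BC·CA·BC·AA·CA·BC·BC·CA·BC·BC·BC·CA·BC·BC·BC·CA·BC·CA·BC·AA·CA·BC·BC·CA·BC·AA·CA·AA·CA·CA·BC·AA·CA·AA·CA·AA·CA·CA·BC·AA·CA
    A ↦ BC
    B ↦ AA
    C ↦ CA

A->BC, B->AA, C->CA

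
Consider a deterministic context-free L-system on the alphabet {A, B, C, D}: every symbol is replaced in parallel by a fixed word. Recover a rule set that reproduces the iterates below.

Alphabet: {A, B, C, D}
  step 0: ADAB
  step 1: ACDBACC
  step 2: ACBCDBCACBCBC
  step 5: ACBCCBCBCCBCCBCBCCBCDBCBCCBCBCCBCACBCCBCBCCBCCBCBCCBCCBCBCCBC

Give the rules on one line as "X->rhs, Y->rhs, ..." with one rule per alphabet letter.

A->AC, B->C, C->BC, D->DB

  step 1 ⇒ step 2: ACDBACC ⇒ AC·BC·DB·C·AC·BC·BC
    A ↦ AC
    B ↦ C
    C ↦ BC
    D ↦ DB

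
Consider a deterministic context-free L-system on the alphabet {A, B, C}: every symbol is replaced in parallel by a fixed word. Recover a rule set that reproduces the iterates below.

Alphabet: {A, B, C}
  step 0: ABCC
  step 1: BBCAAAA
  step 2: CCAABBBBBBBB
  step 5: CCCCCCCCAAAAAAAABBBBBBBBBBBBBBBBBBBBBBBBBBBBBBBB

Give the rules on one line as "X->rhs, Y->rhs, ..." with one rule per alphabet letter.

  step 1 ⇒ step 2: BBCAAAA ⇒ C·C·AA·BB·BB·BB·BB
    A ↦ BB
    B ↦ C
    C ↦ AA

A->BB, B->C, C->AA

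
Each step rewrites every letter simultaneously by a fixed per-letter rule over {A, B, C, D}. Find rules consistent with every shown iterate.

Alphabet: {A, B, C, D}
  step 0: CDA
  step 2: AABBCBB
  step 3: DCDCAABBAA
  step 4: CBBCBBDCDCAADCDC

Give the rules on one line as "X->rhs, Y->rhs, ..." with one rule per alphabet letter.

A->DC, B->A, C->BB, D->C

  step 3 ⇒ step 4: DCDCAABBAA ⇒ C·BB·C·BB·DC·DC·A·A·DC·DC
    A ↦ DC
    B ↦ A
    C ↦ BB
    D ↦ C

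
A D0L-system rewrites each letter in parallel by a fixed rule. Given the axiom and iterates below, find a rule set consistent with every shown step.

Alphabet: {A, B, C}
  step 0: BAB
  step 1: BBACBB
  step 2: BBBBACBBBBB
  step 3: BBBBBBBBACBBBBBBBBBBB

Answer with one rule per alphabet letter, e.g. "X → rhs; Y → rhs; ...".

  step 2 ⇒ step 3: BBBBACBBBBB ⇒ BB·BB·BB·BB·AC·B·BB·BB·BB·BB·BB
    A ↦ AC
    B ↦ BB
    C ↦ B

A->AC, B->BB, C->B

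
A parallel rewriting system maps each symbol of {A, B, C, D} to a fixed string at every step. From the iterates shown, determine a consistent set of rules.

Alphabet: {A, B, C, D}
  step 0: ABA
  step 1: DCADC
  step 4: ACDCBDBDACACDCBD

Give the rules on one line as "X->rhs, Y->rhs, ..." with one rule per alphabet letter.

  step 0 ⇒ step 1: ABA ⇒ DC·A·DC
    A ↦ DC
    B ↦ A
    C ↦ BD  (constrained at step 1)
    D ↦ C  (constrained at step 1)

A->DC, B->A, C->BD, D->C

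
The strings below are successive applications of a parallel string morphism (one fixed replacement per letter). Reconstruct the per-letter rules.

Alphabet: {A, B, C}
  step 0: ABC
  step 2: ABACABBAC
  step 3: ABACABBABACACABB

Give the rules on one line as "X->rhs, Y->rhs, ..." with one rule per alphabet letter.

  step 2 ⇒ step 3: ABACABBAC ⇒ AB·AC·AB·B·AB·AC·AC·AB·B
    A ↦ AB
    B ↦ AC
    C ↦ B

A->AB, B->AC, C->B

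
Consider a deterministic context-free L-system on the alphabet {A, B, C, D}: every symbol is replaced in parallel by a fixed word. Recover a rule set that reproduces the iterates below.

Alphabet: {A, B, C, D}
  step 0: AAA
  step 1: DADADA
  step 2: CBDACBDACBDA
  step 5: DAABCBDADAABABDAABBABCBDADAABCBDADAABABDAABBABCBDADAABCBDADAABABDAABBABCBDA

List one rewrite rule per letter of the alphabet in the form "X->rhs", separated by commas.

A->DA, B->AB, C->B, D->CB

  step 1 ⇒ step 2: DADADA ⇒ CB·DA·CB·DA·CB·DA
    A ↦ DA
    D ↦ CB
    B ↦ AB  (constrained at step 2)
    C ↦ B  (constrained at step 2)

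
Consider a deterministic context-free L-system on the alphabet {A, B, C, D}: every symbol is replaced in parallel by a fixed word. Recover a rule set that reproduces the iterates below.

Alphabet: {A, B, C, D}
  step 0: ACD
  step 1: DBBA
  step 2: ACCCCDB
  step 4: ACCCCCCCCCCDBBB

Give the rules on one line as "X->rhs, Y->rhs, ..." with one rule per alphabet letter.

A->DB, B->CC, C->B, D->A

  step 1 ⇒ step 2: DBBA ⇒ A·CC·CC·DB
    A ↦ DB
    B ↦ CC
    D ↦ A
  step 0 ⇒ step 1: ACD ⇒ DB·B·A
    C ↦ B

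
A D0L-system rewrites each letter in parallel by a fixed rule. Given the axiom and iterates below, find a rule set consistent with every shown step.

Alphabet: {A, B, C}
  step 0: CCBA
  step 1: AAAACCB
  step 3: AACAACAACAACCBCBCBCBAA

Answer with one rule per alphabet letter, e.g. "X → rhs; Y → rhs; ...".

  step 0 ⇒ step 1: CCBA ⇒ AA·AA·C·CB
    A ↦ CB
    B ↦ C
    C ↦ AA

A->CB, B->C, C->AA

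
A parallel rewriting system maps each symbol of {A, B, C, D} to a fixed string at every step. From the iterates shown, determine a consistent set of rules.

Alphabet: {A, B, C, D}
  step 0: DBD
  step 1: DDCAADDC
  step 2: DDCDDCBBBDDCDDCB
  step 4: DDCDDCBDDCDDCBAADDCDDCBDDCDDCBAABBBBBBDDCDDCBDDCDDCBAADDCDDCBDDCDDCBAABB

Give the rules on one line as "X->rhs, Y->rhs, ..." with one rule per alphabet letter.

A->B, B->AA, C->B, D->DDC

  step 1 ⇒ step 2: DDCAADDC ⇒ DDC·DDC·B·B·B·DDC·DDC·B
    A ↦ B
    C ↦ B
    D ↦ DDC
  step 0 ⇒ step 1: DBD ⇒ DDC·AA·DDC
    B ↦ AA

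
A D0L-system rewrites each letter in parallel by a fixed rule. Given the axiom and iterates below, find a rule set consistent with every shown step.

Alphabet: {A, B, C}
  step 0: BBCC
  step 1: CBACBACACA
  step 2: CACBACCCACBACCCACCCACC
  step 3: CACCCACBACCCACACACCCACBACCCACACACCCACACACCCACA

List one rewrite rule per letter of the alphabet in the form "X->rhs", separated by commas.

  step 2 ⇒ step 3: CACBACCCACBACCCACCCACC ⇒ CA·CC·CA·CBA·CC·CA·CA·CA·CC·CA·CBA·CC·CA·CA·CA·CC·CA·CA·CA·CC·CA·CA
    A ↦ CC
    B ↦ CBA
    C ↦ CA

A->CC, B->CBA, C->CA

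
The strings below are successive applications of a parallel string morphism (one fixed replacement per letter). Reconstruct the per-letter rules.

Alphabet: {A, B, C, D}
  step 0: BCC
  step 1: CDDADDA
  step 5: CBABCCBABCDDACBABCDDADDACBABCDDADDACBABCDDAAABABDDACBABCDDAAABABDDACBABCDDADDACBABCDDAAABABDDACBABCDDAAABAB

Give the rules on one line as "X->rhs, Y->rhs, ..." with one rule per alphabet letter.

A->BAB, B->C, C->DDA, D->A

  step 0 ⇒ step 1: BCC ⇒ C·DDA·DDA
    B ↦ C
    C ↦ DDA
    A ↦ BAB  (constrained at step 1)
    D ↦ A  (constrained at step 1)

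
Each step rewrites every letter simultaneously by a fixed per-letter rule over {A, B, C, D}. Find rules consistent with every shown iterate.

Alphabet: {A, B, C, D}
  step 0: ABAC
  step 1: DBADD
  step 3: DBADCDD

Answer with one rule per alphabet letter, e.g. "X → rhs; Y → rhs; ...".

  step 0 ⇒ step 1: ABAC ⇒ D·BA·D·D
    A ↦ D
    B ↦ BA
    C ↦ D
    D ↦ C  (constrained at step 1)

A->D, B->BA, C->D, D->C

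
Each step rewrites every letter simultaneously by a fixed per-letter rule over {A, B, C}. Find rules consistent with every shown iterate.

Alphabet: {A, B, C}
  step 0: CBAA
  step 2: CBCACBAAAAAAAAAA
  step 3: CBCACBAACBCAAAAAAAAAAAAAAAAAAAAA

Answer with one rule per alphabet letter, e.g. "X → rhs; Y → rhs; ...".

A->AA, B->CA, C->CB

  step 2 ⇒ step 3: CBCACBAAAAAAAAAA ⇒ CB·CA·CB·AA·CB·CA·AA·AA·AA·AA·AA·AA·AA·AA·AA·AA
    A ↦ AA
    B ↦ CA
    C ↦ CB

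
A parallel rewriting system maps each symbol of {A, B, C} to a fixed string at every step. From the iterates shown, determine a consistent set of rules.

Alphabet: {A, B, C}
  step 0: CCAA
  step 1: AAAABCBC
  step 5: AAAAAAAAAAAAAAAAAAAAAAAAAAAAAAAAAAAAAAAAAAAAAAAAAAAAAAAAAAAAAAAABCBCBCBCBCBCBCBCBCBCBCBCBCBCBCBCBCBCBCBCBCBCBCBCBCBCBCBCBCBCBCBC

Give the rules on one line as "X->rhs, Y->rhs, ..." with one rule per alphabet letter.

A->BC, B->AA, C->AA

  step 0 ⇒ step 1: CCAA ⇒ AA·AA·BC·BC
    A ↦ BC
    C ↦ AA
    B ↦ AA  (constrained at step 1)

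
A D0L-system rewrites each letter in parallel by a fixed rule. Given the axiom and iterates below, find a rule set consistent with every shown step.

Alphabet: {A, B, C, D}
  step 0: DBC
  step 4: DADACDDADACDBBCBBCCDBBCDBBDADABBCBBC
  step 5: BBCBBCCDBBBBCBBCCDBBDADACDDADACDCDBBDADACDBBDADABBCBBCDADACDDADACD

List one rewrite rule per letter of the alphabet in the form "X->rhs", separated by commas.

A->C, B->DA, C->CD, D->BB

  step 4 ⇒ step 5: DADACDDADACDBBCBBCCDBBCDBBDADABBCBBC ⇒ BB·C·BB·C·CD·BB·BB·C·BB·C·CD·BB·DA·DA·CD·DA·DA·CD·CD·BB·DA·DA·CD·BB·DA·DA·BB·C·BB·C·DA·DA·CD·DA·DA·CD
    A ↦ C
    B ↦ DA
    C ↦ CD
    D ↦ BB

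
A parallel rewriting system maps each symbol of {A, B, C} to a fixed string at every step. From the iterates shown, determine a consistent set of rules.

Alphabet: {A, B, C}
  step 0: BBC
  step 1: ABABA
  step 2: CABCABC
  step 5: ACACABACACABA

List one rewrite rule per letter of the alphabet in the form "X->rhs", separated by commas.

  step 1 ⇒ step 2: ABABA ⇒ C·AB·C·AB·C
    A ↦ C
    B ↦ AB
  step 0 ⇒ step 1: BBC ⇒ AB·AB·A
    C ↦ A

A->C, B->AB, C->A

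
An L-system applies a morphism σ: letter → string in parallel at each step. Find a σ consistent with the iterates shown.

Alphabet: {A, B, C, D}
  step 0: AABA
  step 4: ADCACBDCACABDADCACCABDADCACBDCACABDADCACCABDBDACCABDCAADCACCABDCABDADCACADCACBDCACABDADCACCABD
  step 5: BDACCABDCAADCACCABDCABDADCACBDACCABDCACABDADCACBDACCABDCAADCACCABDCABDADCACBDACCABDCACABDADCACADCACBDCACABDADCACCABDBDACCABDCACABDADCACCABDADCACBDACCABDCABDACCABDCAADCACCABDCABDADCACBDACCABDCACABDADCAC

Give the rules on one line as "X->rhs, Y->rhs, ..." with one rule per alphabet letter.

  step 4 ⇒ step 5: ADCACBDCACABDADCACCABDADCACBDCACABDADCACCABDBDACCABDCAADCACCABDCABDADCACADCACBDCACABDADCACCABD ⇒ BD·AC·CA·BD·CA·ADC·AC·CA·BD·CA·BD·ADC·AC·BD·AC·CA·BD·CA·CA·BD·ADC·AC·BD·AC·CA·BD·CA·ADC·AC·CA·BD·CA·BD·ADC·AC·BD·AC·CA·BD·CA·CA·BD·ADC·AC·ADC·AC·BD·CA·CA·BD·ADC·AC·CA·BD·BD·AC·CA·BD·CA·CA·BD·ADC·AC·CA·BD·ADC·AC·BD·AC·CA·BD·CA·BD·AC·CA·BD·CA·ADC·AC·CA·BD·CA·BD·ADC·AC·BD·AC·CA·BD·CA·CA·BD·ADC·AC
    A ↦ BD
    B ↦ ADC
    C ↦ CA
    D ↦ AC

A->BD, B->ADC, C->CA, D->AC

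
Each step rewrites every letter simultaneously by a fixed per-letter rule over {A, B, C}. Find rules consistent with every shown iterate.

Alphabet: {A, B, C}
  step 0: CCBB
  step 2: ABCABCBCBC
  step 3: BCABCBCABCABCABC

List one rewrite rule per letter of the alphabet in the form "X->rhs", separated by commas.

A->BC, B->A, C->BC

  step 2 ⇒ step 3: ABCABCBCBC ⇒ BC·A·BC·BC·A·BC·A·BC·A·BC
    A ↦ BC
    B ↦ A
    C ↦ BC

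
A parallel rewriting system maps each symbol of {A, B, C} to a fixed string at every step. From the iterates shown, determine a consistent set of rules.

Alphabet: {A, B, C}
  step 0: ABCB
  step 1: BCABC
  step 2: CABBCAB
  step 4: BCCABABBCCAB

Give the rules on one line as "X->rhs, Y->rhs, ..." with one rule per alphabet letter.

A->B, B->C, C->AB

  step 1 ⇒ step 2: BCABC ⇒ C·AB·B·C·AB
    A ↦ B
    B ↦ C
    C ↦ AB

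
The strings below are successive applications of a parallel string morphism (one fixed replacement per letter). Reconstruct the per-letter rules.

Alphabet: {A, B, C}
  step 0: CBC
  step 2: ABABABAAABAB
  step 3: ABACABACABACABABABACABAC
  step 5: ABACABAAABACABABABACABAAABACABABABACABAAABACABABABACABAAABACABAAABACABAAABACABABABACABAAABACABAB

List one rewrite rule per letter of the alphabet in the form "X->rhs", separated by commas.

  step 2 ⇒ step 3: ABABABAAABAB ⇒ AB·AC·AB·AC·AB·AC·AB·AB·AB·AC·AB·AC
    A ↦ AB
    B ↦ AC
    C ↦ AA  (constrained at step 0)

A->AB, B->AC, C->AA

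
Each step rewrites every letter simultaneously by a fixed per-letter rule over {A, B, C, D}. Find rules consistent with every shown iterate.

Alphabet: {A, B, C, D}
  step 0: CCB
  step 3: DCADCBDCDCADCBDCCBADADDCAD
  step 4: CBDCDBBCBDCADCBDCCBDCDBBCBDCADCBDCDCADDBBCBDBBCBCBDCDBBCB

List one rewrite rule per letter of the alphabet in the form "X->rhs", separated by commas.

A->DBB, B->AD, C->DC, D->CB

  step 3 ⇒ step 4: DCADCBDCDCADCBDCCBADADDCAD ⇒ CB·DC·DBB·CB·DC·AD·CB·DC·CB·DC·DBB·CB·DC·AD·CB·DC·DC·AD·DBB·CB·DBB·CB·CB·DC·DBB·CB
    A ↦ DBB
    B ↦ AD
    C ↦ DC
    D ↦ CB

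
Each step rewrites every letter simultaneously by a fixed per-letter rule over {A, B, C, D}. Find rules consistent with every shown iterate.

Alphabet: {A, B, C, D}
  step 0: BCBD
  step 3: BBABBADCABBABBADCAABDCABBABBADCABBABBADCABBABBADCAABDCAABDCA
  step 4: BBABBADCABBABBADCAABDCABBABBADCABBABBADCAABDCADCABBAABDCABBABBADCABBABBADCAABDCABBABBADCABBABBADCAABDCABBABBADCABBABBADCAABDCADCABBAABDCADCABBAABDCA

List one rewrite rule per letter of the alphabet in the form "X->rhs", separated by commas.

A->DCA, B->BBA, C->B, D->A

  step 3 ⇒ step 4: BBABBADCABBABBADCAABDCABBABBADCABBABBADCABBABBADCAABDCAABDCA ⇒ BBA·BBA·DCA·BBA·BBA·DCA·A·B·DCA·BBA·BBA·DCA·BBA·BBA·DCA·A·B·DCA·DCA·BBA·A·B·DCA·BBA·BBA·DCA·BBA·BBA·DCA·A·B·DCA·BBA·BBA·DCA·BBA·BBA·DCA·A·B·DCA·BBA·BBA·DCA·BBA·BBA·DCA·A·B·DCA·DCA·BBA·A·B·DCA·DCA·BBA·A·B·DCA
    A ↦ DCA
    B ↦ BBA
    C ↦ B
    D ↦ A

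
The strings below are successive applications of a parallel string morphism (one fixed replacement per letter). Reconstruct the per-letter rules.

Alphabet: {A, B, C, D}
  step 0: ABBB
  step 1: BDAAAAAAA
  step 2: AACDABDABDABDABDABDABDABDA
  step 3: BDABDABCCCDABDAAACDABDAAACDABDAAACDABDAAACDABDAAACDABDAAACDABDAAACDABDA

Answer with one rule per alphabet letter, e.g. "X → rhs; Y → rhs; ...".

A->BDA, B->AA, C->BCC, D->CDA

  step 2 ⇒ step 3: AACDABDABDABDABDABDABDABDA ⇒ BDA·BDA·BCC·CDA·BDA·AA·CDA·BDA·AA·CDA·BDA·AA·CDA·BDA·AA·CDA·BDA·AA·CDA·BDA·AA·CDA·BDA·AA·CDA·BDA
    A ↦ BDA
    B ↦ AA
    C ↦ BCC
    D ↦ CDA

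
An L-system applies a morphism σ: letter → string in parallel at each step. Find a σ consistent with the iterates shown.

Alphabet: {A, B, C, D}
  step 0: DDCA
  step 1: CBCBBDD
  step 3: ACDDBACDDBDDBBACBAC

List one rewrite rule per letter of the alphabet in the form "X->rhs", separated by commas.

A->DD, B->AC, C->B, D->CB

  step 0 ⇒ step 1: DDCA ⇒ CB·CB·B·DD
    A ↦ DD
    C ↦ B
    D ↦ CB
    B ↦ AC  (constrained at step 1)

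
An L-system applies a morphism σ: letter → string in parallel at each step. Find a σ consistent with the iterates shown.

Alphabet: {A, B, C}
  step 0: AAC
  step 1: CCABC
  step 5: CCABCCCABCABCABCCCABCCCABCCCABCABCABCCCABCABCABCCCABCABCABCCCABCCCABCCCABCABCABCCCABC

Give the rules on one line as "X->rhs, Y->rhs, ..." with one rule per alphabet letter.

  step 0 ⇒ step 1: AAC ⇒ C·C·ABC
    A ↦ C
    C ↦ ABC
    B ↦ C  (constrained at step 1)

A->C, B->C, C->ABC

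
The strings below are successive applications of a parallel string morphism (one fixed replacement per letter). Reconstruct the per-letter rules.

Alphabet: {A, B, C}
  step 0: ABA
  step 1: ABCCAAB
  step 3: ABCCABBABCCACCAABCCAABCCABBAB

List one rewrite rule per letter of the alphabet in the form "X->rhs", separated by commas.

A->AB, B->CCA, C->B

  step 0 ⇒ step 1: ABA ⇒ AB·CCA·AB
    A ↦ AB
    B ↦ CCA
    C ↦ B  (constrained at step 1)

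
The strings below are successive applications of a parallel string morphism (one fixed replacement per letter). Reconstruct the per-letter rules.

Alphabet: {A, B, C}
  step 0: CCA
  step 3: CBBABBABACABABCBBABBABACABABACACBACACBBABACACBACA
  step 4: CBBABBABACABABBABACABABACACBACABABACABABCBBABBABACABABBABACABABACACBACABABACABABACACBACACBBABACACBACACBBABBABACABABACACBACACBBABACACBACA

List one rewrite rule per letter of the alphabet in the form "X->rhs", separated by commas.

  step 3 ⇒ step 4: CBBABBABACABABCBBABBABACABABACACBACACBBABACACBACA ⇒ CB·BAB·BAB·ACA·BAB·BAB·ACA·BAB·ACA·CB·ACA·BAB·ACA·BAB·CB·BAB·BAB·ACA·BAB·BAB·ACA·BAB·ACA·CB·ACA·BAB·ACA·BAB·ACA·CB·ACA·CB·BAB·ACA·CB·ACA·CB·BAB·BAB·ACA·BAB·ACA·CB·ACA·CB·BAB·ACA·CB·ACA
    A ↦ ACA
    B ↦ BAB
    C ↦ CB

A->ACA, B->BAB, C->CB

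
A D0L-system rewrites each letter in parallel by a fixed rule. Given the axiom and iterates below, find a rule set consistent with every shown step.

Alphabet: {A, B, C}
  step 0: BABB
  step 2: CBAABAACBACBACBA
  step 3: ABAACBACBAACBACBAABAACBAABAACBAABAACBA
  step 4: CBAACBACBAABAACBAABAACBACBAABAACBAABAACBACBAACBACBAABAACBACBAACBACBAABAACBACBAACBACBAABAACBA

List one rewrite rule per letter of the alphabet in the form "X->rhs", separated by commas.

  step 3 ⇒ step 4: ABAACBACBAACBACBAABAACBAABAACBAABAACBA ⇒ CBA·A·CBA·CBA·ABA·A·CBA·ABA·A·CBA·CBA·ABA·A·CBA·ABA·A·CBA·CBA·A·CBA·CBA·ABA·A·CBA·CBA·A·CBA·CBA·ABA·A·CBA·CBA·A·CBA·CBA·ABA·A·CBA
    A ↦ CBA
    B ↦ A
    C ↦ ABA

A->CBA, B->A, C->ABA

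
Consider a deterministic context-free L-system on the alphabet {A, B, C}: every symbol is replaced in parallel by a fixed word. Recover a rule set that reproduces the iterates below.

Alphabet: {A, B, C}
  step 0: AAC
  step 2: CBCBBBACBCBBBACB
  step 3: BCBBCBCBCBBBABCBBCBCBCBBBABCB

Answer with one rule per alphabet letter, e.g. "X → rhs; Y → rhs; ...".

A->BBA, B->CB, C->B

  step 2 ⇒ step 3: CBCBBBACBCBBBACB ⇒ B·CB·B·CB·CB·CB·BBA·B·CB·B·CB·CB·CB·BBA·B·CB
    A ↦ BBA
    B ↦ CB
    C ↦ B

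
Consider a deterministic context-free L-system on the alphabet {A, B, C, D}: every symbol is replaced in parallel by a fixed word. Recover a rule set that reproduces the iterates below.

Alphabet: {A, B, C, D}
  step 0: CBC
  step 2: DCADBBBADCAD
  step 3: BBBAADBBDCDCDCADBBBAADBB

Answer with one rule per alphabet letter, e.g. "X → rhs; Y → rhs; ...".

A->AD, B->DC, C->BA, D->BB

  step 2 ⇒ step 3: DCADBBBADCAD ⇒ BB·BA·AD·BB·DC·DC·DC·AD·BB·BA·AD·BB
    A ↦ AD
    B ↦ DC
    C ↦ BA
    D ↦ BB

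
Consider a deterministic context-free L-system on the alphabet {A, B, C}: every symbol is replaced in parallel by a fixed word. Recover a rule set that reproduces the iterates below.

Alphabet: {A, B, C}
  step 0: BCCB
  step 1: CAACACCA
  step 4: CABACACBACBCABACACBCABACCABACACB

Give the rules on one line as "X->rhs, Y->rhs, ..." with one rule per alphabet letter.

  step 0 ⇒ step 1: BCCB ⇒ CA·AC·AC·CA
    B ↦ CA
    C ↦ AC
    A ↦ B  (constrained at step 1)

A->B, B->CA, C->AC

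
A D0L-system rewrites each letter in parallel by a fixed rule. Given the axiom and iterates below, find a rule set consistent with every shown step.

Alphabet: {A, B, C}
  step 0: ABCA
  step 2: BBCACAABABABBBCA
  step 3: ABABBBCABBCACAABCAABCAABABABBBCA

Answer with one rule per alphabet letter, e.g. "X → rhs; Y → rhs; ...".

A->CA, B->AB, C->BB

  step 2 ⇒ step 3: BBCACAABABABBBCA ⇒ AB·AB·BB·CA·BB·CA·CA·AB·CA·AB·CA·AB·AB·AB·BB·CA
    A ↦ CA
    B ↦ AB
    C ↦ BB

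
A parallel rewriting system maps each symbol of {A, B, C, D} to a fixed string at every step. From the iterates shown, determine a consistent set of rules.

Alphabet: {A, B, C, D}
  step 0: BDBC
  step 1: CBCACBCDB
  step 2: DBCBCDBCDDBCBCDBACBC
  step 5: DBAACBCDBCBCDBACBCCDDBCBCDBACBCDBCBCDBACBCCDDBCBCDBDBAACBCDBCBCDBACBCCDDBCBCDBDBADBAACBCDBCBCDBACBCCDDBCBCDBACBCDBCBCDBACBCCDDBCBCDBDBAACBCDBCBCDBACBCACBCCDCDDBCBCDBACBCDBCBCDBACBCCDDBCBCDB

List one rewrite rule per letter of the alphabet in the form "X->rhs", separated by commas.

  step 1 ⇒ step 2: CBCACBCDB ⇒ DB·CBC·DB·CD·DB·CBC·DB·A·CBC
    A ↦ CD
    B ↦ CBC
    C ↦ DB
    D ↦ A

A->CD, B->CBC, C->DB, D->A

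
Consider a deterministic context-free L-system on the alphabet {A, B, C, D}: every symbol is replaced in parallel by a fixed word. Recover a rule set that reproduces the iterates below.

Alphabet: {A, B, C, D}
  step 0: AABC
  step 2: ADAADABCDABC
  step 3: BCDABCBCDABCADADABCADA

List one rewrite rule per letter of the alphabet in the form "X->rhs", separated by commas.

A->BC, B->AD, C->A, D->DA

  step 2 ⇒ step 3: ADAADABCDABC ⇒ BC·DA·BC·BC·DA·BC·AD·A·DA·BC·AD·A
    A ↦ BC
    B ↦ AD
    C ↦ A
    D ↦ DA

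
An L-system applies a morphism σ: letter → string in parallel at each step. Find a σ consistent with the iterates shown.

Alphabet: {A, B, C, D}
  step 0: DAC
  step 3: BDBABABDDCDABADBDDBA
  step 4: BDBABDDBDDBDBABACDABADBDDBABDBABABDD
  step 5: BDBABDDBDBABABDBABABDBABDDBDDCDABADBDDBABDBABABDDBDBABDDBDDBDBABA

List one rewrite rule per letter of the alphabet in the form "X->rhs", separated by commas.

A->D, B->BD, C->CDA, D->BA

  step 4 ⇒ step 5: BDBABDDBDDBDBABACDABADBDDBABDBABABDD ⇒ BD·BA·BD·D·BD·BA·BA·BD·BA·BA·BD·BA·BD·D·BD·D·CDA·BA·D·BD·D·BA·BD·BA·BA·BD·D·BD·BA·BD·D·BD·D·BD·BA·BA
    A ↦ D
    B ↦ BD
    C ↦ CDA
    D ↦ BA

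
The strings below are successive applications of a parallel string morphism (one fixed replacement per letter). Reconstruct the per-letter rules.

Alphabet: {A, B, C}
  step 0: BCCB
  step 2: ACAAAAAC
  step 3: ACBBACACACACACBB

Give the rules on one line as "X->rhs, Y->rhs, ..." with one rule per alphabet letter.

A->AC, B->A, C->BB

  step 2 ⇒ step 3: ACAAAAAC ⇒ AC·BB·AC·AC·AC·AC·AC·BB
    A ↦ AC
    C ↦ BB
    B ↦ A  (constrained at step 0)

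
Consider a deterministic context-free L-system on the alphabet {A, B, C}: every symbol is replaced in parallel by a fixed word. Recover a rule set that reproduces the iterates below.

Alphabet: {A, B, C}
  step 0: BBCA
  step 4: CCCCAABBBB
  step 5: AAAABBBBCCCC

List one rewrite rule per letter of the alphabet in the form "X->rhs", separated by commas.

  step 4 ⇒ step 5: CCCCAABBBB ⇒ A·A·A·A·BB·BB·C·C·C·C
    A ↦ BB
    B ↦ C
    C ↦ A

A->BB, B->C, C->A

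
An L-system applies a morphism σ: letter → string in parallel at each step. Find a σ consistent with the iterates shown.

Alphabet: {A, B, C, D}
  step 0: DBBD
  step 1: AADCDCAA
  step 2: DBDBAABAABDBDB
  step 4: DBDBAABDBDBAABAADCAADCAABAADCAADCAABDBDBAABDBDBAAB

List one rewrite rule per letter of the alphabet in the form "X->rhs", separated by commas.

A->DB, B->DC, C->B, D->AA

  step 1 ⇒ step 2: AADCDCAA ⇒ DB·DB·AA·B·AA·B·DB·DB
    A ↦ DB
    C ↦ B
    D ↦ AA
  step 0 ⇒ step 1: DBBD ⇒ AA·DC·DC·AA
    B ↦ DC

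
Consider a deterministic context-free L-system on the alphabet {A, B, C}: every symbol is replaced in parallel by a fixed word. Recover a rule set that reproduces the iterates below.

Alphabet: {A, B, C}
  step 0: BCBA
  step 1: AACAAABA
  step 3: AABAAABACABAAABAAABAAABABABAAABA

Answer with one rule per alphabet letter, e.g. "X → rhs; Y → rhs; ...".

A->BA, B->AA, C->CA

  step 0 ⇒ step 1: BCBA ⇒ AA·CA·AA·BA
    A ↦ BA
    B ↦ AA
    C ↦ CA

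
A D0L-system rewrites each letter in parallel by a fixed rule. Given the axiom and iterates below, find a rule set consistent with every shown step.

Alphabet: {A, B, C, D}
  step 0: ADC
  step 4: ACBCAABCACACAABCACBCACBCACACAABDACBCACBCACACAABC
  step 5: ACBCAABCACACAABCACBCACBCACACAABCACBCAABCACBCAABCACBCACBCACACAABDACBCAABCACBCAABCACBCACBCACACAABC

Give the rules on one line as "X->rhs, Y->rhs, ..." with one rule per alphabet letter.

  step 4 ⇒ step 5: ACBCAABCACACAABCACBCACBCACACAABDACBCACBCACACAABC ⇒ AC·BC·AA·BC·AC·AC·AA·BC·AC·BC·AC·BC·AC·AC·AA·BC·AC·BC·AA·BC·AC·BC·AA·BC·AC·BC·AC·BC·AC·AC·AA·BD·AC·BC·AA·BC·AC·BC·AA·BC·AC·BC·AC·BC·AC·AC·AA·BC
    A ↦ AC
    B ↦ AA
    C ↦ BC
    D ↦ BD

A->AC, B->AA, C->BC, D->BD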